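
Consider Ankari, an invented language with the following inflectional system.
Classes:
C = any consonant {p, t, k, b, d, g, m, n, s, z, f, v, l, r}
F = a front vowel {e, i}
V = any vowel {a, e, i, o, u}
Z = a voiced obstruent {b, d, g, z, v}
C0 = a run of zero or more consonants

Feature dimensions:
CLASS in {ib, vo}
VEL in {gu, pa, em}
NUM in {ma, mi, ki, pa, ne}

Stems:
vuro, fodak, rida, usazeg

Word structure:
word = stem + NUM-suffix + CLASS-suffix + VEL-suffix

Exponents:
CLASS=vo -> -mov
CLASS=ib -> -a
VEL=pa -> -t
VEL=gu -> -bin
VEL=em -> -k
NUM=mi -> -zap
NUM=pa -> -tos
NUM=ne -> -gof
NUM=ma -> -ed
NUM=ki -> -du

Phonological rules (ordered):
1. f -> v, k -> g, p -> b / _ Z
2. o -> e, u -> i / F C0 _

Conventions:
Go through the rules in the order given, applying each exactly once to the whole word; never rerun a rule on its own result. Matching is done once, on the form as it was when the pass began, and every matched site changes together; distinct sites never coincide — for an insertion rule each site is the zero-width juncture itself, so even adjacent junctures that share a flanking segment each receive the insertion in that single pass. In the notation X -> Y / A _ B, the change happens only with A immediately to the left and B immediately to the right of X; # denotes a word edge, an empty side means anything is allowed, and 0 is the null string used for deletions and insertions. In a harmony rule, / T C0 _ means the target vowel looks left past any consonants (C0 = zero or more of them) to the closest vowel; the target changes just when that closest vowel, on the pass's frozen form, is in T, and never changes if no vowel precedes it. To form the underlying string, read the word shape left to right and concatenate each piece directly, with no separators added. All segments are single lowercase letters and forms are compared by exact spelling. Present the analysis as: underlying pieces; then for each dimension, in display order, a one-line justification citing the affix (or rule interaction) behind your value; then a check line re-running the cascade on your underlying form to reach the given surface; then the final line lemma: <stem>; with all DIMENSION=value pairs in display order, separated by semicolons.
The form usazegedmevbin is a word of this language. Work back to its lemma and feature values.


underlying: usazeg-ed-mov-bin
CLASS=vo - signalled by the affix -mov
VEL=gu - signalled by the affix -bin
NUM=ma - signalled by the affix -ed
check: usazegedmovbin -> usazegedmovbin -> usazegedmevbin
lemma: usazeg; CLASS=vo; VEL=gu; NUM=ma


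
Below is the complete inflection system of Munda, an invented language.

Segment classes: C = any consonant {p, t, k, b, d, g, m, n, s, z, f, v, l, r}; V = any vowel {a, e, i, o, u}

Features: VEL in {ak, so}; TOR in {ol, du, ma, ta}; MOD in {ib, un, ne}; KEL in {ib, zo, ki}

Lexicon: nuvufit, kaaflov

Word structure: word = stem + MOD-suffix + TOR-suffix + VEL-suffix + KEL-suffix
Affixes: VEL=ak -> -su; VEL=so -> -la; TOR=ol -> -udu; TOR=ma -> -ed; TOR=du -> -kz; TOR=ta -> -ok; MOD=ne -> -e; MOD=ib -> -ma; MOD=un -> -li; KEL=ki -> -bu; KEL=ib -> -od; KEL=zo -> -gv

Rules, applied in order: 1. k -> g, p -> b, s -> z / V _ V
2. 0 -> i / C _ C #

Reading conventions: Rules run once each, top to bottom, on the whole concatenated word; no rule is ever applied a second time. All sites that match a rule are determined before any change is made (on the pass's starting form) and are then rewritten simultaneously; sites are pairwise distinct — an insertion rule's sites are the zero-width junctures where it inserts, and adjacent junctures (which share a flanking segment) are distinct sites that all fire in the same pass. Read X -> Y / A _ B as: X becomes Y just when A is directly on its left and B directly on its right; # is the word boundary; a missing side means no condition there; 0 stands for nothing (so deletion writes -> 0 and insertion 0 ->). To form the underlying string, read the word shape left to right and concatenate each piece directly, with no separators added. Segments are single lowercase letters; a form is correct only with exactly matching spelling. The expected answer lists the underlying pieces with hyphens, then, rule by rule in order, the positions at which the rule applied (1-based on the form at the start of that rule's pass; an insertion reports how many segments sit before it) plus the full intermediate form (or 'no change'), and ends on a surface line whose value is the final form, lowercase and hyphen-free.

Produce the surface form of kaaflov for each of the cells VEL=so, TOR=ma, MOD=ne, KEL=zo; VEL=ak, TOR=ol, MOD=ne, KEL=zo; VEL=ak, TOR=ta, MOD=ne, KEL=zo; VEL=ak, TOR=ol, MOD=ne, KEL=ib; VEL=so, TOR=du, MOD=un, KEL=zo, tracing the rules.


cell VEL=so, TOR=ma, MOD=ne, KEL=zo:
underlying: kaaflov-e-ed-la-gv
1. k -> g, p -> b, s -> z / V _ V: no change
2. 0 -> i / C _ C #: inserts after position(s) 13: kaafloveedlagiv
surface: kaafloveedlagiv

cell VEL=ak, TOR=ol, MOD=ne, KEL=zo:
underlying: kaaflov-e-udu-su-gv
1. k -> g, p -> b, s -> z / V _ V: fires at position(s) 12: kaafloveuduzugv
2. 0 -> i / C _ C #: inserts after position(s) 14: kaafloveuduzugiv
surface: kaafloveuduzugiv

cell VEL=ak, TOR=ta, MOD=ne, KEL=zo:
underlying: kaaflov-e-ok-su-gv
1. k -> g, p -> b, s -> z / V _ V: no change
2. 0 -> i / C _ C #: inserts after position(s) 13: kaafloveoksugiv
surface: kaafloveoksugiv

cell VEL=ak, TOR=ol, MOD=ne, KEL=ib:
underlying: kaaflov-e-udu-su-od
1. k -> g, p -> b, s -> z / V _ V: fires at position(s) 12: kaafloveuduzuod
2. 0 -> i / C _ C #: no change
surface: kaafloveuduzuod

cell VEL=so, TOR=du, MOD=un, KEL=zo:
underlying: kaaflov-li-kz-la-gv
1. k -> g, p -> b, s -> z / V _ V: no change
2. 0 -> i / C _ C #: inserts after position(s) 14: kaaflovlikzlagiv
surface: kaaflovlikzlagiv


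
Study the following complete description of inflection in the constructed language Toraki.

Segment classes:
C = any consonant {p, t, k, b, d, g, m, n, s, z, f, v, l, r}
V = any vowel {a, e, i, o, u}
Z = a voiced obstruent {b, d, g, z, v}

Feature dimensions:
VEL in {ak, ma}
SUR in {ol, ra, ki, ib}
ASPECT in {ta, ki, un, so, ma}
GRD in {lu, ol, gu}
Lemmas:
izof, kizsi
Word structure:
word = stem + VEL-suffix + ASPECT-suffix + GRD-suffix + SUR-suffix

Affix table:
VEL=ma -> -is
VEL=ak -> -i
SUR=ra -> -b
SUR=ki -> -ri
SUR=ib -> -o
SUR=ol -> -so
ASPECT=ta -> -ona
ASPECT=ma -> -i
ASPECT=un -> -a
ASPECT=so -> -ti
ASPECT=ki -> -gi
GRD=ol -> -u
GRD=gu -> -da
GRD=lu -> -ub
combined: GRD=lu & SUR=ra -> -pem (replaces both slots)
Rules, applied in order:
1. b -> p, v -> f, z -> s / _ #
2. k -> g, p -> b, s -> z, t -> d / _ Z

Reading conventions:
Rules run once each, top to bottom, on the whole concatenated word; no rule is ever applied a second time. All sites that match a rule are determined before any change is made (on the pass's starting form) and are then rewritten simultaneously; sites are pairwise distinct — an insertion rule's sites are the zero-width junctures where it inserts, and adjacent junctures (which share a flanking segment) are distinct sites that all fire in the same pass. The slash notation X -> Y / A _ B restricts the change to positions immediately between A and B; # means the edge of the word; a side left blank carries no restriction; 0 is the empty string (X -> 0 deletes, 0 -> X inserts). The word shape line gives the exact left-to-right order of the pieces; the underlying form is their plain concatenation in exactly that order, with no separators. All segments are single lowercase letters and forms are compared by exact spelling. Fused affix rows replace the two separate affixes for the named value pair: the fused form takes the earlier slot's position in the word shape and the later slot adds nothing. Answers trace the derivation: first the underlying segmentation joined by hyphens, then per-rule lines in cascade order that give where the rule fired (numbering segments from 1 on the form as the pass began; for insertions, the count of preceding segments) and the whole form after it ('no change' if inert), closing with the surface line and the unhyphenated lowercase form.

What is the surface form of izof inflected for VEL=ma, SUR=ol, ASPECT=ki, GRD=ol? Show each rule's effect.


underlying: izof-is-gi-u-so
1. b -> p, v -> f, z -> s / _ #: no change
2. k -> g, p -> b, s -> z, t -> d / _ Z: fires at position(s) 6: izofizgiuso
surface: izofizgiuso


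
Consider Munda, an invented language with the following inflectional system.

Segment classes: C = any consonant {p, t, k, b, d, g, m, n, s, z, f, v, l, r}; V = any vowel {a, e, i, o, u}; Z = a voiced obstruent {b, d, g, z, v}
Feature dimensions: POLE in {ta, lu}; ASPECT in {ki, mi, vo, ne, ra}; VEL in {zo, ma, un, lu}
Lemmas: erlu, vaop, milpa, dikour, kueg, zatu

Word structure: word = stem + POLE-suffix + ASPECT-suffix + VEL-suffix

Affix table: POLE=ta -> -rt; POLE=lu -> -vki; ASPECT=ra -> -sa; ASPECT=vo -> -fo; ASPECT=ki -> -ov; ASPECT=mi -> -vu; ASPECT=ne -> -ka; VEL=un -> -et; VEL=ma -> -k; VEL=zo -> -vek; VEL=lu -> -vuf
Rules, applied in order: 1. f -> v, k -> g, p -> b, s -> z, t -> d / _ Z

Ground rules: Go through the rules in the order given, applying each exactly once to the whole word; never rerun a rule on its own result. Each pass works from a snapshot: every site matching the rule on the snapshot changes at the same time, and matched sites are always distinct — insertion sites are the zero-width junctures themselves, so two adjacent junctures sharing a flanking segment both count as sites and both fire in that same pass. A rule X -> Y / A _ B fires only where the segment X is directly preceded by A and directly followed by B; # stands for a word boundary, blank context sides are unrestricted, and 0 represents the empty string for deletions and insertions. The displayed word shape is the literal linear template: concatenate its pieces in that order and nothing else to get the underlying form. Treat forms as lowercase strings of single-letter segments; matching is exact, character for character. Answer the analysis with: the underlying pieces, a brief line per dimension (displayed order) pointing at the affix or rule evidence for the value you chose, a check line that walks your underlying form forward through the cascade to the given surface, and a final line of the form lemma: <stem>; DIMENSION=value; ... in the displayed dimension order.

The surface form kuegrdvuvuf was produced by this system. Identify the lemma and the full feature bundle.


underlying: kueg-rt-vu-vuf
POLE=ta - signalled by the affix -rt
ASPECT=mi - signalled by the affix -vu
VEL=lu - signalled by the affix -vuf
check: kuegrtvuvuf -> kuegrdvuvuf
lemma: kueg; POLE=ta; ASPECT=mi; VEL=lu


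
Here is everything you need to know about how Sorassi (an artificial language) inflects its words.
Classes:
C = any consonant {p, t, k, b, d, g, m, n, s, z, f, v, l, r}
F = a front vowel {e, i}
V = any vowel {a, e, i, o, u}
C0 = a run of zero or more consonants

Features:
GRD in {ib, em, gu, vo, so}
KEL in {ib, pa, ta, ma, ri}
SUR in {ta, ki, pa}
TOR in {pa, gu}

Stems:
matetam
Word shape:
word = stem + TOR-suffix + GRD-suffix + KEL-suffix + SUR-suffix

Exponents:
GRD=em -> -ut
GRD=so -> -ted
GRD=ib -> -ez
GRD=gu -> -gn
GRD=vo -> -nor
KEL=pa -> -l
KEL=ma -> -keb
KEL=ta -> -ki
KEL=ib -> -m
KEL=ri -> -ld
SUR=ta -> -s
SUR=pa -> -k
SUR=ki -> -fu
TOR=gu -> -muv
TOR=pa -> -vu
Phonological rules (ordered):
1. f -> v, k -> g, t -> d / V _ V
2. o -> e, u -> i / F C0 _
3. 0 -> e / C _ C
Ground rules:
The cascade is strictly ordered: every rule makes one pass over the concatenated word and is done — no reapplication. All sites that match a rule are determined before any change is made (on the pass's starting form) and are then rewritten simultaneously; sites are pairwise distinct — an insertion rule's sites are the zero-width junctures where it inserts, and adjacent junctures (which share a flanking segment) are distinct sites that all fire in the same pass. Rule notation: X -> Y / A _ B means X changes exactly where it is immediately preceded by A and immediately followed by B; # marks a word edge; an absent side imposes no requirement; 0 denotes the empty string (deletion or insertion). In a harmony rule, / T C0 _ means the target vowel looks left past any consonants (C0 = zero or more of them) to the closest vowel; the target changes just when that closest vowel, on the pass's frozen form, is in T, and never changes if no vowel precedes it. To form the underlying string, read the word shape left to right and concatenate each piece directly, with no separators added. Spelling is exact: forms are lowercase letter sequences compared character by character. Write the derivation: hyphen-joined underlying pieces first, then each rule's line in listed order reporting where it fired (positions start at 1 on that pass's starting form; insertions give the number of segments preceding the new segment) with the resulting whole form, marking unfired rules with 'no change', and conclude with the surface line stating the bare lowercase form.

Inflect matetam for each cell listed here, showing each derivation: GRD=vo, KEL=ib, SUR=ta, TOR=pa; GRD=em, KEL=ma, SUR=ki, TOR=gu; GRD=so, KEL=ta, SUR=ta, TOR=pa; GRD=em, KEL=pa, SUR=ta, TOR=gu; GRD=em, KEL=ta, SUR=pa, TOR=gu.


cell GRD=vo, KEL=ib, SUR=ta, TOR=pa:
underlying: matetam-vu-nor-m-s
1. f -> v, k -> g, t -> d / V _ V: fires at position(s) 3, 5: madedamvunorms
2. o -> e, u -> i / F C0 _: no change
3. 0 -> e / C _ C: inserts after position(s) 7, 12, 13: madedamevunoremes
surface: madedamevunoremes

cell GRD=em, KEL=ma, SUR=ki, TOR=gu:
underlying: matetam-muv-ut-keb-fu
1. f -> v, k -> g, t -> d / V _ V: fires at position(s) 3, 5: madedammuvutkebfu
2. o -> e, u -> i / F C0 _: fires at position(s) 17: madedammuvutkebfi
3. 0 -> e / C _ C: inserts after position(s) 7, 12, 15: madedamemuvutekebefi
surface: madedamemuvutekebefi

cell GRD=so, KEL=ta, SUR=ta, TOR=pa:
underlying: matetam-vu-ted-ki-s
1. f -> v, k -> g, t -> d / V _ V: fires at position(s) 3, 5, 10: madedamvudedkis
2. o -> e, u -> i / F C0 _: no change
3. 0 -> e / C _ C: inserts after position(s) 7, 12: madedamevudedekis
surface: madedamevudedekis

cell GRD=em, KEL=pa, SUR=ta, TOR=gu:
underlying: matetam-muv-ut-l-s
1. f -> v, k -> g, t -> d / V _ V: fires at position(s) 3, 5: madedammuvutls
2. o -> e, u -> i / F C0 _: no change
3. 0 -> e / C _ C: inserts after position(s) 7, 12, 13: madedamemuvuteles
surface: madedamemuvuteles

cell GRD=em, KEL=ta, SUR=pa, TOR=gu:
underlying: matetam-muv-ut-ki-k
1. f -> v, k -> g, t -> d / V _ V: fires at position(s) 3, 5: madedammuvutkik
2. o -> e, u -> i / F C0 _: no change
3. 0 -> e / C _ C: inserts after position(s) 7, 12: madedamemuvutekik
surface: madedamemuvutekik


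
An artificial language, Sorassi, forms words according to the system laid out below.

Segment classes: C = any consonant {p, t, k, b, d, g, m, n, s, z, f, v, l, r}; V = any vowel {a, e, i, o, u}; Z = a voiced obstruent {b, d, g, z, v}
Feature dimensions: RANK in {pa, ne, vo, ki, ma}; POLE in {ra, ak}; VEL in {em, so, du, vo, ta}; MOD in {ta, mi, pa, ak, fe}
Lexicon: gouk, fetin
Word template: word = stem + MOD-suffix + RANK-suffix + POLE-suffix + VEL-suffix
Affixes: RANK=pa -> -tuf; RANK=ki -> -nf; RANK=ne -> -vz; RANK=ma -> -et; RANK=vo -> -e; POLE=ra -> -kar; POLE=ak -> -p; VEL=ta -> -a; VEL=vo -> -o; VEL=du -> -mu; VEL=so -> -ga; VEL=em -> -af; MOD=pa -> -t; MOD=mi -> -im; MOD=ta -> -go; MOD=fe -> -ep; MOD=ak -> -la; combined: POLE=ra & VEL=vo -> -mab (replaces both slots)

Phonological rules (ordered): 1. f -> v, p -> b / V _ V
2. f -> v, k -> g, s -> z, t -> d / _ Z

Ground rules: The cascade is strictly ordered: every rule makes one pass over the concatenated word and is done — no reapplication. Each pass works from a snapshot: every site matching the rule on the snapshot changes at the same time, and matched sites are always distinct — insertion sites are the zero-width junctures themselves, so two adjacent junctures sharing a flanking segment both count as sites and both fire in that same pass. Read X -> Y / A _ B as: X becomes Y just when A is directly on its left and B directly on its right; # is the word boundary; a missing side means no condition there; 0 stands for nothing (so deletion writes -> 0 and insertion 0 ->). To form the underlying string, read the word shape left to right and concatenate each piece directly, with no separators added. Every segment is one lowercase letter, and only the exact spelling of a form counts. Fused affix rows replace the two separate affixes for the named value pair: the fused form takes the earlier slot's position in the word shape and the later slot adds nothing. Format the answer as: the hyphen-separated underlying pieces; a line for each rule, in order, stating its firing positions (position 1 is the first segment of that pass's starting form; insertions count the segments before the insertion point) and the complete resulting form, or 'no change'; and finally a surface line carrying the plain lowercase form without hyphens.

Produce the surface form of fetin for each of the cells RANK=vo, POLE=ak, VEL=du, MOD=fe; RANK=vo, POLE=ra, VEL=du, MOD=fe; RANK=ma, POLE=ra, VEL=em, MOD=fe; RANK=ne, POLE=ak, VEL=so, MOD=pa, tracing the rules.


cell RANK=vo, POLE=ak, VEL=du, MOD=fe:
underlying: fetin-ep-e-p-mu
1. f -> v, p -> b / V _ V: fires at position(s) 7: fetinebepmu
2. f -> v, k -> g, s -> z, t -> d / _ Z: no change
surface: fetinebepmu

cell RANK=vo, POLE=ra, VEL=du, MOD=fe:
underlying: fetin-ep-e-kar-mu
1. f -> v, p -> b / V _ V: fires at position(s) 7: fetinebekarmu
2. f -> v, k -> g, s -> z, t -> d / _ Z: no change
surface: fetinebekarmu

cell RANK=ma, POLE=ra, VEL=em, MOD=fe:
underlying: fetin-ep-et-kar-af
1. f -> v, p -> b / V _ V: fires at position(s) 7: fetinebetkaraf
2. f -> v, k -> g, s -> z, t -> d / _ Z: no change
surface: fetinebetkaraf

cell RANK=ne, POLE=ak, VEL=so, MOD=pa:
underlying: fetin-t-vz-p-ga
1. f -> v, p -> b / V _ V: no change
2. f -> v, k -> g, s -> z, t -> d / _ Z: fires at position(s) 6: fetindvzpga
surface: fetindvzpga


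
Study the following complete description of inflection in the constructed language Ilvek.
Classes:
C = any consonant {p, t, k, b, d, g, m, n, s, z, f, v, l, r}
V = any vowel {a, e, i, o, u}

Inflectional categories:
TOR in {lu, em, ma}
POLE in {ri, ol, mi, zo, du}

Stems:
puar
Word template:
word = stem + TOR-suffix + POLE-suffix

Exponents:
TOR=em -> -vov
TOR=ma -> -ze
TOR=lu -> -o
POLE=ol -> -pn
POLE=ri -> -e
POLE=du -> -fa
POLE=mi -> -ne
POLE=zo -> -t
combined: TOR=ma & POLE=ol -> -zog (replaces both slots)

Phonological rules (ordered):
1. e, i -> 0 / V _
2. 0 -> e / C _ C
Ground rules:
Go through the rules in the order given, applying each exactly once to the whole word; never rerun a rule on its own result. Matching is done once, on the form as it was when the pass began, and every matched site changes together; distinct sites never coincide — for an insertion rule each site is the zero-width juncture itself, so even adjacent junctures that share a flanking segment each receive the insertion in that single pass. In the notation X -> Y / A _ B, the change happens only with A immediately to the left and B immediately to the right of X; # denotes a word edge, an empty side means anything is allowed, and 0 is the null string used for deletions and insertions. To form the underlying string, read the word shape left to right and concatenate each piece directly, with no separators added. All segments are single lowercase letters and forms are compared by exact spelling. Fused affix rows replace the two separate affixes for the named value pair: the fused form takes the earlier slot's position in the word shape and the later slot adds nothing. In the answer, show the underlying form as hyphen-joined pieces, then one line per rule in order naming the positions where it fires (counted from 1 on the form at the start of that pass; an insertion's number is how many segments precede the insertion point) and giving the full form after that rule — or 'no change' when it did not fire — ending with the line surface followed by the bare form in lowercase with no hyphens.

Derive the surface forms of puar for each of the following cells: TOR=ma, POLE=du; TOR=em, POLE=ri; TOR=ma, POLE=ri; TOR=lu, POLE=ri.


cell TOR=ma, POLE=du:
underlying: puar-ze-fa
1. e, i -> 0 / V _: no change
2. 0 -> e / C _ C: inserts after position(s) 4: puarezefa
surface: puarezefa

cell TOR=em, POLE=ri:
underlying: puar-vov-e
1. e, i -> 0 / V _: no change
2. 0 -> e / C _ C: inserts after position(s) 4: puarevove
surface: puarevove

cell TOR=ma, POLE=ri:
underlying: puar-ze-e
1. e, i -> 0 / V _: fires at position(s) 7: puarze
2. 0 -> e / C _ C: inserts after position(s) 4: puareze
surface: puareze

cell TOR=lu, POLE=ri:
underlying: puar-o-e
1. e, i -> 0 / V _: fires at position(s) 6: puaro
2. 0 -> e / C _ C: no change
surface: puaro


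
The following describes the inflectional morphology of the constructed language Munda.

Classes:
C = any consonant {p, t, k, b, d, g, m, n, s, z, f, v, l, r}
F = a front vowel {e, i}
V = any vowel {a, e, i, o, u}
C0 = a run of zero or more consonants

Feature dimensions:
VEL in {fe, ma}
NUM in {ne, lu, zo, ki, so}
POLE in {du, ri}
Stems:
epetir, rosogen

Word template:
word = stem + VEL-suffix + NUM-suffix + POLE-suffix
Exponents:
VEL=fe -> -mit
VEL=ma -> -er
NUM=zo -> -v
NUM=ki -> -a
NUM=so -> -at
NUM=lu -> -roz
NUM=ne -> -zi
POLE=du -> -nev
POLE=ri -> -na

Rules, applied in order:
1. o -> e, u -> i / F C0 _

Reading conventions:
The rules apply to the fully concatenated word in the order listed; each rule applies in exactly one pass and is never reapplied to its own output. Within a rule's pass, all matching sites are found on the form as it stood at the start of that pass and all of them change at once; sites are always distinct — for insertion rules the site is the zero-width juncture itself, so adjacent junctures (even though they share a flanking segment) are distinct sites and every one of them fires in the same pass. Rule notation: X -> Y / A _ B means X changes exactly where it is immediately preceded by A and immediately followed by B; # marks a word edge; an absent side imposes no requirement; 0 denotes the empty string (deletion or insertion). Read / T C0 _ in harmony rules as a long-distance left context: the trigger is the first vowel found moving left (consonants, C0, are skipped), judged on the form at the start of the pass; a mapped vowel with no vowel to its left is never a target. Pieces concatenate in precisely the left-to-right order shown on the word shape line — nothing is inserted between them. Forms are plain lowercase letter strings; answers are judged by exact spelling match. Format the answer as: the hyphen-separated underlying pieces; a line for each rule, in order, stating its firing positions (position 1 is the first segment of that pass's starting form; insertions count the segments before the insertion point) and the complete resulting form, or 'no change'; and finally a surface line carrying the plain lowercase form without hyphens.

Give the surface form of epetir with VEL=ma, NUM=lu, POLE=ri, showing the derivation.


underlying: epetir-er-roz-na
1. o -> e, u -> i / F C0 _: fires at position(s) 10: epetirerrezna
surface: epetirerrezna


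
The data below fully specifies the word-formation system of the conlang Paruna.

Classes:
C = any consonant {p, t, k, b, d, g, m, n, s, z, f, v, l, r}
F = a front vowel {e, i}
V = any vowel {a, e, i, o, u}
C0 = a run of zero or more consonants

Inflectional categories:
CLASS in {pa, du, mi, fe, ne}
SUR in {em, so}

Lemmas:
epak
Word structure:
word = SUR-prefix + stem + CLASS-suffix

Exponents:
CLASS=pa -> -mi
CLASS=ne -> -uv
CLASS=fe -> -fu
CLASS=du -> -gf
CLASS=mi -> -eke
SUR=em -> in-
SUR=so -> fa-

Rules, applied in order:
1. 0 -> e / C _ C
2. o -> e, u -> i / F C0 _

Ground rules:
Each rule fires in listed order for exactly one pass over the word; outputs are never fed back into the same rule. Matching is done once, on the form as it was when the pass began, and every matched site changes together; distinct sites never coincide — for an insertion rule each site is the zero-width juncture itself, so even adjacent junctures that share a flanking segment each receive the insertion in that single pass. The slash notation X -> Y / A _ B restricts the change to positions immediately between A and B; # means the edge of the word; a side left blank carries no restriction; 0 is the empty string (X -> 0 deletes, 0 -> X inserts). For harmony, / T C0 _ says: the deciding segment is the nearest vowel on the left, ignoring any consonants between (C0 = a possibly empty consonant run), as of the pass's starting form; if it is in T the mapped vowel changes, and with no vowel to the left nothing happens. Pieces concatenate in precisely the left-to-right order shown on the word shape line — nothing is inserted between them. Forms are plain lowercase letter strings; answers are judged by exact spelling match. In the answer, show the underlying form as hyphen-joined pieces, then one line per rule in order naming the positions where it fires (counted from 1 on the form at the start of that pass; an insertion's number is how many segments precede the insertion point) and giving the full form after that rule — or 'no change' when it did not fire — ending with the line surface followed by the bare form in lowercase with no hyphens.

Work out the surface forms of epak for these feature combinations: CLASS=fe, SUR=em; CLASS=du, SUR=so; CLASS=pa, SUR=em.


cell CLASS=fe, SUR=em:
underlying: in-epak-fu
1. 0 -> e / C _ C: inserts after position(s) 6: inepakefu
2. o -> e, u -> i / F C0 _: fires at position(s) 9: inepakefi
surface: inepakefi

cell CLASS=du, SUR=so:
underlying: fa-epak-gf
1. 0 -> e / C _ C: inserts after position(s) 6, 7: faepakegef
2. o -> e, u -> i / F C0 _: no change
surface: faepakegef

cell CLASS=pa, SUR=em:
underlying: in-epak-mi
1. 0 -> e / C _ C: inserts after position(s) 6: inepakemi
2. o -> e, u -> i / F C0 _: no change
surface: inepakemi


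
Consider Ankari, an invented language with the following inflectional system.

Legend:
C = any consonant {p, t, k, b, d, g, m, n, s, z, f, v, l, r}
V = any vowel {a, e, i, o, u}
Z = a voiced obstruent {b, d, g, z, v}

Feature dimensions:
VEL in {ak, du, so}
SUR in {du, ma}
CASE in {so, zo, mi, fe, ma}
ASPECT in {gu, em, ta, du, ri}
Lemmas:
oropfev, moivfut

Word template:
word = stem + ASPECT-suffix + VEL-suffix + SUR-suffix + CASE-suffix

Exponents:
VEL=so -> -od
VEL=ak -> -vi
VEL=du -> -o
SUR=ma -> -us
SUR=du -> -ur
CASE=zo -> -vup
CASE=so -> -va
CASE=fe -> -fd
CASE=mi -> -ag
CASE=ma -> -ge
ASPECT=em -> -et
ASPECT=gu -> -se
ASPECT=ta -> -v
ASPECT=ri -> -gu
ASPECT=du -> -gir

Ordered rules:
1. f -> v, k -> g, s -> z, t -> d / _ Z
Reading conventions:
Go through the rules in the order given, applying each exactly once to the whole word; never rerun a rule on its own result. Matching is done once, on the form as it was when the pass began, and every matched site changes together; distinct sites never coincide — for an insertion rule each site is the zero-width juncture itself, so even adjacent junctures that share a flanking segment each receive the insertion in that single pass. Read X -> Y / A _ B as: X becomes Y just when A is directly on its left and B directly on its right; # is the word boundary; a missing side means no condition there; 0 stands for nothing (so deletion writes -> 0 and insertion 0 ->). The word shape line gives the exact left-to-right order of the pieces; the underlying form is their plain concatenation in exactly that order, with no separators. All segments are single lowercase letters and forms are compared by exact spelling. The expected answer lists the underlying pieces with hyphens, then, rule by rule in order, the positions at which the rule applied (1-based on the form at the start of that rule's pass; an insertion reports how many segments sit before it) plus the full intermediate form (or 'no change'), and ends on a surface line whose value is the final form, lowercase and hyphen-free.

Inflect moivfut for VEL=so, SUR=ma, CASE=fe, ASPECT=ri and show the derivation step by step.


underlying: moivfut-gu-od-us-fd
1. f -> v, k -> g, s -> z, t -> d / _ Z: fires at position(s) 7, 14: moivfudguodusvd
surface: moivfudguodusvd


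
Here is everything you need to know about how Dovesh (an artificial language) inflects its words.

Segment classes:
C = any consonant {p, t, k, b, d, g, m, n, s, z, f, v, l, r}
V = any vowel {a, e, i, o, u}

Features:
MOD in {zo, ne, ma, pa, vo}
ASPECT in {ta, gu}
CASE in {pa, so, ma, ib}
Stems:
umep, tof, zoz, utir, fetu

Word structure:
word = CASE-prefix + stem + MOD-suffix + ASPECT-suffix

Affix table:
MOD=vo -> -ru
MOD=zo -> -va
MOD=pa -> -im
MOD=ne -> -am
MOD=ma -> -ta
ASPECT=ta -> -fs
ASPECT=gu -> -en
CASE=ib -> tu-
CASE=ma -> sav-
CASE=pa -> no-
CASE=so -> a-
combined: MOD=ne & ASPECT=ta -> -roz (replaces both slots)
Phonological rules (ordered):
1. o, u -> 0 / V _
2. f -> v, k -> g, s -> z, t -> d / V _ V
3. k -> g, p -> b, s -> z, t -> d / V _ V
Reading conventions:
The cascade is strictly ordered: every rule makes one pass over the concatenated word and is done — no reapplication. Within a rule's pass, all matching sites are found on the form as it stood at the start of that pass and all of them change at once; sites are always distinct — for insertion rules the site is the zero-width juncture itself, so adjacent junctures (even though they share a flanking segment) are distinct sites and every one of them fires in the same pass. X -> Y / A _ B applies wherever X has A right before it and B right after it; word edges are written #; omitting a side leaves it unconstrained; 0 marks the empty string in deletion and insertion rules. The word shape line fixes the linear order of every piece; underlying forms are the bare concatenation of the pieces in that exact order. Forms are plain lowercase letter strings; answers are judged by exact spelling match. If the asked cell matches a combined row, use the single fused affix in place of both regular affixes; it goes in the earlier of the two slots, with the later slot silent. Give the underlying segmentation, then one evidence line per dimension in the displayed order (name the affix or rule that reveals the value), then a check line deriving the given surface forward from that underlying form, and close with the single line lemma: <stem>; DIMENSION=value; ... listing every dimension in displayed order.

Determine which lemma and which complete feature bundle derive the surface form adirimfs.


underlying: a-utir-im-fs
MOD=pa - signalled by the affix -im
ASPECT=ta - signalled by the affix -fs
CASE=so - signalled by the affix a-
check: autirimfs -> atirimfs -> adirimfs -> adirimfs
lemma: utir; MOD=pa; ASPECT=ta; CASE=so


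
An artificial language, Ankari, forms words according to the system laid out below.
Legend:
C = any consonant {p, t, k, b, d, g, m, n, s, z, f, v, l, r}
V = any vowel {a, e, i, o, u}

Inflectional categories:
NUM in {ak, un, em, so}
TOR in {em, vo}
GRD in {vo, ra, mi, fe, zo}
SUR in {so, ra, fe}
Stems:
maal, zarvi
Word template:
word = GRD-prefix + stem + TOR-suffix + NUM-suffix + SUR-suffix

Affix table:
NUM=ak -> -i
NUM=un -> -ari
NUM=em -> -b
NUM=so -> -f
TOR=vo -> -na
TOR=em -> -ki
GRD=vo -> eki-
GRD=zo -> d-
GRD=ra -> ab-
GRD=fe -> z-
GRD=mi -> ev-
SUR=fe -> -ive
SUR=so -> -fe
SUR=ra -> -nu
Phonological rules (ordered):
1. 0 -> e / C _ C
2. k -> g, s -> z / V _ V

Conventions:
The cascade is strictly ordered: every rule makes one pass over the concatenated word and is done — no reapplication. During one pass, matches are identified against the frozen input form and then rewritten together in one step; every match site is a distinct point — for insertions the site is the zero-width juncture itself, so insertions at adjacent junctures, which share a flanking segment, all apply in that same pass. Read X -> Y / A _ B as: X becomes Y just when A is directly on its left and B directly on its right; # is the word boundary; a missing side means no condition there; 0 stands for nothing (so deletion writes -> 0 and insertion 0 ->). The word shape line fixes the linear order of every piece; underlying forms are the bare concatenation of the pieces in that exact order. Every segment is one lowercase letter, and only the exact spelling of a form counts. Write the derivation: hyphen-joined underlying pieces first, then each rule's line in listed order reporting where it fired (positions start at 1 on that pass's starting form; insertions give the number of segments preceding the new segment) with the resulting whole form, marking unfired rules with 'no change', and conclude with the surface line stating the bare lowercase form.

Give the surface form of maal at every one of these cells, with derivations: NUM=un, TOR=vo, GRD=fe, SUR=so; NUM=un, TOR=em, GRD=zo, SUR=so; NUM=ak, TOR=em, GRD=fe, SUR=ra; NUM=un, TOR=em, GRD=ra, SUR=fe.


cell NUM=un, TOR=vo, GRD=fe, SUR=so:
underlying: z-maal-na-ari-fe
1. 0 -> e / C _ C: inserts after position(s) 1, 5: zemaalenaarife
2. k -> g, s -> z / V _ V: no change
surface: zemaalenaarife

cell NUM=un, TOR=em, GRD=zo, SUR=so:
underlying: d-maal-ki-ari-fe
1. 0 -> e / C _ C: inserts after position(s) 1, 5: demaalekiarife
2. k -> g, s -> z / V _ V: fires at position(s) 8: demaalegiarife
surface: demaalegiarife

cell NUM=ak, TOR=em, GRD=fe, SUR=ra:
underlying: z-maal-ki-i-nu
1. 0 -> e / C _ C: inserts after position(s) 1, 5: zemaalekiinu
2. k -> g, s -> z / V _ V: fires at position(s) 8: zemaalegiinu
surface: zemaalegiinu

cell NUM=un, TOR=em, GRD=ra, SUR=fe:
underlying: ab-maal-ki-ari-ive
1. 0 -> e / C _ C: inserts after position(s) 2, 6: abemaalekiariive
2. k -> g, s -> z / V _ V: fires at position(s) 9: abemaalegiariive
surface: abemaalegiariive


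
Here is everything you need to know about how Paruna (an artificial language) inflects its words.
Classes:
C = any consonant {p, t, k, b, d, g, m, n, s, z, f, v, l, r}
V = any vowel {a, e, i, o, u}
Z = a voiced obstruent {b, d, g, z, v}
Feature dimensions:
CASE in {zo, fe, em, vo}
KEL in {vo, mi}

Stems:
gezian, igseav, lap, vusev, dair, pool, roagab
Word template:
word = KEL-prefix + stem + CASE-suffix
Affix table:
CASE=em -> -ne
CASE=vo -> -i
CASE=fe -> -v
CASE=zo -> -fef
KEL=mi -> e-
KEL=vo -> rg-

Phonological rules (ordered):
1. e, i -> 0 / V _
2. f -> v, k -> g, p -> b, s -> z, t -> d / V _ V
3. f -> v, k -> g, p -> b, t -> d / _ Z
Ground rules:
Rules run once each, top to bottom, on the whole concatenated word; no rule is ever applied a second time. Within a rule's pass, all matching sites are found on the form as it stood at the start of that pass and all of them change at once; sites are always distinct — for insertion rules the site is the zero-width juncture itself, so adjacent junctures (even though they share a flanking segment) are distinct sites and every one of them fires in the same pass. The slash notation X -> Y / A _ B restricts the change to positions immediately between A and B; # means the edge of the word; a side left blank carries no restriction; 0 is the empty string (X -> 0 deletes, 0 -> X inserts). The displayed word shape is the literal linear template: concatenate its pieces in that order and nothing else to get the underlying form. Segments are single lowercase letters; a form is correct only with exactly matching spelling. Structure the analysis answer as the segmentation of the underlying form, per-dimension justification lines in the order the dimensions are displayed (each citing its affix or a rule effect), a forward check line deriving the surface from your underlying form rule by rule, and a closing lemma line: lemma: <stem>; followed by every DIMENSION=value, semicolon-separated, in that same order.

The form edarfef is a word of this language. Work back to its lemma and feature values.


underlying: e-dair-fef
CASE=zo - signalled by the affix -fef
KEL=mi - signalled by the affix e-
check: edairfef -> edarfef -> edarfef -> edarfef
lemma: dair; CASE=zo; KEL=mi


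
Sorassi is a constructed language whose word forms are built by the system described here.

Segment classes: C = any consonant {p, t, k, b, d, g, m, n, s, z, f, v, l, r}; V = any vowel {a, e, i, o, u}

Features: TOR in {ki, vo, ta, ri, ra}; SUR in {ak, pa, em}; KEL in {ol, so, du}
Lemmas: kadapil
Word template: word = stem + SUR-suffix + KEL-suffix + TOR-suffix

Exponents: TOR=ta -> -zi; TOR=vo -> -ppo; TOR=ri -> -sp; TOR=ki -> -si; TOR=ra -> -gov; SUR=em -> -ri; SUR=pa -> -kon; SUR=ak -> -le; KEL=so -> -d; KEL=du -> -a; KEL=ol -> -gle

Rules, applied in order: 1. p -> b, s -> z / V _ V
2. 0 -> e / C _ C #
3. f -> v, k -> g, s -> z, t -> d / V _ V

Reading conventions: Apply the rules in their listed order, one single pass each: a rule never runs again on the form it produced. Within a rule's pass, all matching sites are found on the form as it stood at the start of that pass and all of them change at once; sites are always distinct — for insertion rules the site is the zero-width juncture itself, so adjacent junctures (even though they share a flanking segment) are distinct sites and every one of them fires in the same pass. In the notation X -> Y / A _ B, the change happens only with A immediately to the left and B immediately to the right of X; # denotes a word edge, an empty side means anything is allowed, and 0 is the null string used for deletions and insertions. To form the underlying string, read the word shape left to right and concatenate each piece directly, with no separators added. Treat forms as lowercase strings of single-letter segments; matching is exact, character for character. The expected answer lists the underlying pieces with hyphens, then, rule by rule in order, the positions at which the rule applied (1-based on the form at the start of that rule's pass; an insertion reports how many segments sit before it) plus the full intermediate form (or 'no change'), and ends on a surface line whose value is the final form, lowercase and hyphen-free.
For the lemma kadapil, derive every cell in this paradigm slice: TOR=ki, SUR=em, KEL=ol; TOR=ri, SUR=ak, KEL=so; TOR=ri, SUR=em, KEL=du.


cell TOR=ki, SUR=em, KEL=ol:
underlying: kadapil-ri-gle-si
1. p -> b, s -> z / V _ V: fires at position(s) 5, 13: kadabilriglezi
2. 0 -> e / C _ C #: no change
3. f -> v, k -> g, s -> z, t -> d / V _ V: no change
surface: kadabilriglezi

cell TOR=ri, SUR=ak, KEL=so:
underlying: kadapil-le-d-sp
1. p -> b, s -> z / V _ V: fires at position(s) 5: kadabilledsp
2. 0 -> e / C _ C #: inserts after position(s) 11: kadabilledsep
3. f -> v, k -> g, s -> z, t -> d / V _ V: no change
surface: kadabilledsep

cell TOR=ri, SUR=em, KEL=du:
underlying: kadapil-ri-a-sp
1. p -> b, s -> z / V _ V: fires at position(s) 5: kadabilriasp
2. 0 -> e / C _ C #: inserts after position(s) 11: kadabilriasep
3. f -> v, k -> g, s -> z, t -> d / V _ V: fires at position(s) 11: kadabilriazep
surface: kadabilriazep


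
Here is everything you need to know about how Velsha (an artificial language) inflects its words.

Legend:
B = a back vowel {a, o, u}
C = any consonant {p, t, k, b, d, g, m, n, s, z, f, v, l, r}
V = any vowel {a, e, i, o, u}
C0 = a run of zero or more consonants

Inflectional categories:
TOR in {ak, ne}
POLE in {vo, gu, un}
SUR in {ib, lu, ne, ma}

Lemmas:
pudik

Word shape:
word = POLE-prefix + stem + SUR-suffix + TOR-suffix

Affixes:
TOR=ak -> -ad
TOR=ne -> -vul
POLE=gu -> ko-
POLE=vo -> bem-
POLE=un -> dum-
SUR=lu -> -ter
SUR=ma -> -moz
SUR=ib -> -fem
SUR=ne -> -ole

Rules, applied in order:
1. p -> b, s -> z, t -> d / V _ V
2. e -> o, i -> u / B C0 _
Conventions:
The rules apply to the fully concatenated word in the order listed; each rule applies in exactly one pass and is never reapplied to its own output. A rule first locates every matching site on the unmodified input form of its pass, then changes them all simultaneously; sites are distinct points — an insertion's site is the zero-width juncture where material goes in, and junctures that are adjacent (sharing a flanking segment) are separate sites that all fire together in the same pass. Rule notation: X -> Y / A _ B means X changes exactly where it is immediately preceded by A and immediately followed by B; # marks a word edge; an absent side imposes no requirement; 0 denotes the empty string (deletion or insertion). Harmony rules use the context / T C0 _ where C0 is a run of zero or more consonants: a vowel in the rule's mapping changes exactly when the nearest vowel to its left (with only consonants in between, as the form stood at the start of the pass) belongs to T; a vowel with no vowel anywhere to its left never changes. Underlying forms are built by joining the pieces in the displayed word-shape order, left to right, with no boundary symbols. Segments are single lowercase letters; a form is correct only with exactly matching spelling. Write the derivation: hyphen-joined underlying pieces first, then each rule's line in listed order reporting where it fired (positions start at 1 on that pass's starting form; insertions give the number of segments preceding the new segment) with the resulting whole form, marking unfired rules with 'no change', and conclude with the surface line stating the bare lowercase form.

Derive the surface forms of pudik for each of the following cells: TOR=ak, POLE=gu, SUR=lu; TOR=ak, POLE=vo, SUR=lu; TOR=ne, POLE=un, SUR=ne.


cell TOR=ak, POLE=gu, SUR=lu:
underlying: ko-pudik-ter-ad
1. p -> b, s -> z, t -> d / V _ V: fires at position(s) 3: kobudikterad
2. e -> o, i -> u / B C0 _: fires at position(s) 6: kobudukterad
surface: kobudukterad

cell TOR=ak, POLE=vo, SUR=lu:
underlying: bem-pudik-ter-ad
1. p -> b, s -> z, t -> d / V _ V: no change
2. e -> o, i -> u / B C0 _: fires at position(s) 7: bempudukterad
surface: bempudukterad

cell TOR=ne, POLE=un, SUR=ne:
underlying: dum-pudik-ole-vul
1. p -> b, s -> z, t -> d / V _ V: no change
2. e -> o, i -> u / B C0 _: fires at position(s) 7, 11: dumpudukolovul
surface: dumpudukolovul
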